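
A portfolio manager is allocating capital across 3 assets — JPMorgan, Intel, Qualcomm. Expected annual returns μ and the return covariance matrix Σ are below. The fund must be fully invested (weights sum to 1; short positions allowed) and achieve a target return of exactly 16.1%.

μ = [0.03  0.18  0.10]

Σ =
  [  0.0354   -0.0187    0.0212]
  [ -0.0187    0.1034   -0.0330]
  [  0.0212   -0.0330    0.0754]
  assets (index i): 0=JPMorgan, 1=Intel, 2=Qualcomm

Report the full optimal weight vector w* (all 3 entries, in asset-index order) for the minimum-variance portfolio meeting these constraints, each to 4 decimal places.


g=Σ⁻¹μ = [0.8995  2.6107  2.2160]
h=Σ⁻¹𝟙 = [30.6278  19.4052  13.1441]
a=μᵀg=0.718510  b=𝟙ᵀg=5.726165  c=𝟙ᵀh=63.176958  D=ac−b²=12.604286
λ₁=(c·0.161−b)/D = (63.176958·0.161−5.726165)/12.604286 = 0.352684
λ₂=(a−b·0.161)/D = (0.718510−5.726165·0.161)/12.604286 = -0.016138
w* = 0.352684·g + -0.016138·h:
  w_0 = 0.352684·0.8995 + -0.016138·30.6278 = -0.1770  (JPMorgan)
  w_1 = 0.352684·2.6107 + -0.016138·19.4052 = 0.6076  (Intel)
  w_2 = 0.352684·2.2160 + -0.016138·13.1441 = 0.5694  (Qualcomm)
Σw_i=1.0000  μᵀw=0.1610
σ²=wᵀΣw=λ₁·μ_p+λ₂ = 0.352684·0.161 + -0.016138 = 0.040644 ≈ 0.0406

-0.1770  0.6076  0.5694


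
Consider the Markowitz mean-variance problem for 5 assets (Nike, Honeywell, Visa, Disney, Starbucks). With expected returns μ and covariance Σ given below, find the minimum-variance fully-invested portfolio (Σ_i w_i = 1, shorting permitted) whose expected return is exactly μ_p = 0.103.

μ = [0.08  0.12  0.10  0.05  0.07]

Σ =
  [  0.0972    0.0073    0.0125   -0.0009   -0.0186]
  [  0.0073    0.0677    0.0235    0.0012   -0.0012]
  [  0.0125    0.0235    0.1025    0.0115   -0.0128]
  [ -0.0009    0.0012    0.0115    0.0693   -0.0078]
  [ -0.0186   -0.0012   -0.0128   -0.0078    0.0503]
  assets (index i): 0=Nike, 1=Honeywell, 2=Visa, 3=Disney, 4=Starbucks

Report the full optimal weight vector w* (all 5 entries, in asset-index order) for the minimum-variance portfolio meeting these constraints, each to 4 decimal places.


u=Σ⁻¹μ = [1.0384  1.4443  0.6884  0.8337  2.1145]
v=Σ⁻¹𝟙 = [14.3984  10.8936  7.3789  16.5706  29.9122]
a=μᵀu=0.514932  b=𝟙ᵀu=6.119374  c=𝟙ᵀv=79.153647  D=ac−b²=3.311993
λ₁=(c·0.103−b)/D = (79.153647·0.103−6.119374)/3.311993 = 0.613966
λ₂=(a−b·0.103)/D = (0.514932−6.119374·0.103)/3.311993 = -0.034832
w* = 0.613966·u + -0.034832·v:
  w_0 = 0.613966·1.0384 + -0.034832·14.3984 = 0.1360  (Nike)
  w_1 = 0.613966·1.4443 + -0.034832·10.8936 = 0.5073  (Honeywell)
  w_2 = 0.613966·0.6884 + -0.034832·7.3789 = 0.1656  (Visa)
  w_3 = 0.613966·0.8337 + -0.034832·16.5706 = -0.0653  (Disney)
  w_4 = 0.613966·2.1145 + -0.034832·29.9122 = 0.2564  (Starbucks)
Σw_i=1.0000  μᵀw=0.1030
σ²=wᵀΣw=λ₁·μ_p+λ₂ = 0.613966·0.103 + -0.034832 = 0.028406 ≈ 0.0284

0.1360  0.5073  0.1656  -0.0653  0.2564


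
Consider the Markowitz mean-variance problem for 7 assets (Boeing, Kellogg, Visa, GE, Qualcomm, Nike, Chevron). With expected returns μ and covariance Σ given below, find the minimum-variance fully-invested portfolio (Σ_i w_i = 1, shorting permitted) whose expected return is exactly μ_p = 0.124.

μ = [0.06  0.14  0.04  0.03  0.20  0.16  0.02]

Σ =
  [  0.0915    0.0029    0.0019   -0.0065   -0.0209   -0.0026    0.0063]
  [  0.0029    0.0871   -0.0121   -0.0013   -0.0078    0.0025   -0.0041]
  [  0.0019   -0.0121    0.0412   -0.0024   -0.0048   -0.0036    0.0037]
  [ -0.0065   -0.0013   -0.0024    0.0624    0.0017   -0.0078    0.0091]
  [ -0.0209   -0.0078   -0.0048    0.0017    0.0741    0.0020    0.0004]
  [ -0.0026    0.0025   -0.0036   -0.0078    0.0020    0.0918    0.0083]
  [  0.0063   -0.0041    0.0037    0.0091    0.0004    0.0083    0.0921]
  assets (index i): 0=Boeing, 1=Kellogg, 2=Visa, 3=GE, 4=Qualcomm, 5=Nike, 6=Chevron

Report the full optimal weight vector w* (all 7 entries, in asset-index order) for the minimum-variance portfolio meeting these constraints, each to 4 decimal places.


0.1237  0.1792  0.1863  0.0810  0.2858  0.1540  -0.0100

u=Σ⁻¹μ = [1.4474  2.1164  2.1476  0.9150  3.3997  1.8272  -0.1438]
v=Σ⁻¹𝟙 = [15.8395  17.6223  32.8834  19.4459  21.1237  12.7946  6.0716]
a=μᵀu=1.465901  b=𝟙ᵀu=11.709509  c=𝟙ᵀv=125.780913  D=ac−b²=47.269771
λ₁=(c·0.124−b)/D = (125.780913·0.124−11.709509)/47.269771 = 0.082237
λ₂=(a−b·0.124)/D = (1.465901−11.709509·0.124)/47.269771 = 0.000295
w* = 0.082237·u + 0.000295·v:
  w_0 = 0.082237·1.4474 + 0.000295·15.8395 = 0.1237  (Boeing)
  w_1 = 0.082237·2.1164 + 0.000295·17.6223 = 0.1792  (Kellogg)
  w_2 = 0.082237·2.1476 + 0.000295·32.8834 = 0.1863  (Visa)
  w_3 = 0.082237·0.9150 + 0.000295·19.4459 = 0.0810  (GE)
  w_4 = 0.082237·3.3997 + 0.000295·21.1237 = 0.2858  (Qualcomm)
  w_5 = 0.082237·1.8272 + 0.000295·12.7946 = 0.1540  (Nike)
  w_6 = 0.082237·-0.1438 + 0.000295·6.0716 = -0.0100  (Chevron)
Σw_i=1.0000  μᵀw=0.1240
σ²=wᵀΣw=λ₁·μ_p+λ₂ = 0.082237·0.124 + 0.000295 = 0.010492 ≈ 0.0105


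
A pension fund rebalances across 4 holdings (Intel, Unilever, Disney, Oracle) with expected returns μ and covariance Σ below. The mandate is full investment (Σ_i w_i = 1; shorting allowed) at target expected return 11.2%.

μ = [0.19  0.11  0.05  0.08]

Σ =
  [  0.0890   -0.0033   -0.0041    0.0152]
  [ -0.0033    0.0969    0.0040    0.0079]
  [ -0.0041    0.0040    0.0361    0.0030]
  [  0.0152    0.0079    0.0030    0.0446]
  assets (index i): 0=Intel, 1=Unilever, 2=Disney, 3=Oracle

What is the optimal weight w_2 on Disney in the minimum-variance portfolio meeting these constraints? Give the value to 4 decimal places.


p=Σ⁻¹μ = [2.1069  1.0834  1.4389  0.7870]
q=Σ⁻¹𝟙 = [10.0834  8.2822  26.6214  15.7273]
a=μᵀp=0.654383  b=𝟙ᵀp=5.416143  c=𝟙ᵀq=60.714288  D=ac−b²=10.395804
λ₁=(c·0.112−b)/D = (60.714288·0.112−5.416143)/10.395804 = 0.133117
λ₂=(a−b·0.112)/D = (0.654383−5.416143·0.112)/10.395804 = 0.004596
w* = 0.133117·p + 0.004596·q:
  w_0 = 0.133117·2.1069 + 0.004596·10.0834 = 0.3268  (Intel)
  w_1 = 0.133117·1.0834 + 0.004596·8.2822 = 0.1823  (Unilever)
  w_2 = 0.133117·1.4389 + 0.004596·26.6214 = 0.3139  (Disney)
  w_3 = 0.133117·0.7870 + 0.004596·15.7273 = 0.1770  (Oracle)
Σw_i=1.0000  μᵀw=0.1120
σ²=wᵀΣw=λ₁·μ_p+λ₂ = 0.133117·0.112 + 0.004596 = 0.019505 ≈ 0.0195

0.3139


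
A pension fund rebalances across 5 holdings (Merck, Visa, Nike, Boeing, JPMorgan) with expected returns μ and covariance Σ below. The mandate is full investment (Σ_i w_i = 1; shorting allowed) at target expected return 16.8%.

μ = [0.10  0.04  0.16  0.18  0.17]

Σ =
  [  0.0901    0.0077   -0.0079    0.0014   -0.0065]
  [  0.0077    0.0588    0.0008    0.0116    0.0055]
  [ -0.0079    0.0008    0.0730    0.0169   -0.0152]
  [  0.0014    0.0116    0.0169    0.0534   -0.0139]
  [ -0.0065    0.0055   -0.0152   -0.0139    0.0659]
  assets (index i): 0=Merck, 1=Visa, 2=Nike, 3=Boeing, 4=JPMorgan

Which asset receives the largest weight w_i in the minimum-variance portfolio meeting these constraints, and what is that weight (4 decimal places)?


g=Σ⁻¹μ = [1.6162  -0.7039  2.3543  3.8153  4.1456]
h=Σ⁻¹𝟙 = [13.0561  9.5229  15.7829  17.2961  22.9561]
a=μᵀg=1.901673  b=𝟙ᵀg=11.227635  c=𝟙ᵀh=78.614193  D=ac−b²=23.438661
λ₁=(c·0.168−b)/D = (78.614193·0.168−11.227635)/23.438661 = 0.084457
λ₂=(a−b·0.168)/D = (1.901673−11.227635·0.168)/23.438661 = 0.000658
w* = 0.084457·g + 0.000658·h:
  w_0 = 0.084457·1.6162 + 0.000658·13.0561 = 0.1451  (Merck)
  w_1 = 0.084457·-0.7039 + 0.000658·9.5229 = -0.0532  (Visa)
  w_2 = 0.084457·2.3543 + 0.000658·15.7829 = 0.2092  (Nike)
  w_3 = 0.084457·3.8153 + 0.000658·17.2961 = 0.3336  (Boeing)
  w_4 = 0.084457·4.1456 + 0.000658·22.9561 = 0.3652  (JPMorgan)
Σw_i=1.0000  μᵀw=0.1680
σ²=wᵀΣw=λ₁·μ_p+λ₂ = 0.084457·0.168 + 0.000658 = 0.014847 ≈ 0.0148

JPMorgan (0.3652)


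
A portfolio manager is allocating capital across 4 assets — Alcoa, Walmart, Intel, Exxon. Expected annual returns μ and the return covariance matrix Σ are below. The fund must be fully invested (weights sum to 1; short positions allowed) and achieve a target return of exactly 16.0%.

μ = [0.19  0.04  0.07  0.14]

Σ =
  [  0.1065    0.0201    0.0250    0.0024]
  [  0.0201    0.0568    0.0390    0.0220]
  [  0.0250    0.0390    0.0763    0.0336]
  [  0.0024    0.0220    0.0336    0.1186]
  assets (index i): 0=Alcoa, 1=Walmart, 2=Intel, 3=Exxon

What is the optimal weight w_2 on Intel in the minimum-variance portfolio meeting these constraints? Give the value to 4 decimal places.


0.0344

x=Σ⁻¹μ = [1.8371  -0.4105  -0.0133  1.2232]
y=Σ⁻¹𝟙 = [6.4733  11.2676  2.8460  5.4043]
a=μᵀx=0.502937  b=𝟙ᵀx=2.636445  c=𝟙ᵀy=25.991144  D=ac−b²=6.121069
λ₁=(c·0.160−b)/D = (25.991144·0.160−2.636445)/6.121069 = 0.248672
λ₂=(a−b·0.160)/D = (0.502937−2.636445·0.160)/6.121069 = 0.013250
w* = 0.248672·x + 0.013250·y:
  w_0 = 0.248672·1.8371 + 0.013250·6.4733 = 0.5426  (Alcoa)
  w_1 = 0.248672·-0.4105 + 0.013250·11.2676 = 0.0472  (Walmart)
  w_2 = 0.248672·-0.0133 + 0.013250·2.8460 = 0.0344  (Intel)
  w_3 = 0.248672·1.2232 + 0.013250·5.4043 = 0.3758  (Exxon)
Σw_i=1.0000  μᵀw=0.1600
σ²=wᵀΣw=λ₁·μ_p+λ₂ = 0.248672·0.160 + 0.013250 = 0.053038 ≈ 0.0530


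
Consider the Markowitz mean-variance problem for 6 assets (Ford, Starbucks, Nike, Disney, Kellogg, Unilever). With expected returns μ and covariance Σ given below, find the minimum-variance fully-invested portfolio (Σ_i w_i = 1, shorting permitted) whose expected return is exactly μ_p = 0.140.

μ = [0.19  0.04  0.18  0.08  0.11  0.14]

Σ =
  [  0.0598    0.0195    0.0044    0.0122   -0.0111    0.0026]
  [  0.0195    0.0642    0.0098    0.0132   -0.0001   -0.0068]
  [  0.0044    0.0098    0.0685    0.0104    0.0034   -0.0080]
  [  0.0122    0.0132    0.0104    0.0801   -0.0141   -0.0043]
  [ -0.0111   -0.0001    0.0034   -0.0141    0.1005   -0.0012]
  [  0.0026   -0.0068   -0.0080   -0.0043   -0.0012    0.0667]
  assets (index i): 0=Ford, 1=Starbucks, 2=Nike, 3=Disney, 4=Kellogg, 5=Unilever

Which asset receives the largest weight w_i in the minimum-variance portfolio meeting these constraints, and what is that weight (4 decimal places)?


Unilever (0.2380)

g=Σ⁻¹μ = [3.2387  -0.6491  2.6063  0.6579  1.4830  2.2882]
h=Σ⁻¹𝟙 = [12.0172  9.7837  12.2812  10.6222  12.5758  17.9055]
a=μᵀg=1.594649  b=𝟙ᵀg=9.625117  c=𝟙ᵀh=75.185592  D=ac−b²=27.251755
λ₁=(c·0.140−b)/D = (75.185592·0.140−9.625117)/27.251755 = 0.033057
λ₂=(a−b·0.140)/D = (1.594649−9.625117·0.140)/27.251755 = 0.009069
w* = 0.033057·g + 0.009069·h:
  w_0 = 0.033057·3.2387 + 0.009069·12.0172 = 0.2160  (Ford)
  w_1 = 0.033057·-0.6491 + 0.009069·9.7837 = 0.0673  (Starbucks)
  w_2 = 0.033057·2.6063 + 0.009069·12.2812 = 0.1975  (Nike)
  w_3 = 0.033057·0.6579 + 0.009069·10.6222 = 0.1181  (Disney)
  w_4 = 0.033057·1.4830 + 0.009069·12.5758 = 0.1631  (Kellogg)
  w_5 = 0.033057·2.2882 + 0.009069·17.9055 = 0.2380  (Unilever)
Σw_i=1.0000  μᵀw=0.1400
σ²=wᵀΣw=λ₁·μ_p+λ₂ = 0.033057·0.140 + 0.009069 = 0.013697 ≈ 0.0137


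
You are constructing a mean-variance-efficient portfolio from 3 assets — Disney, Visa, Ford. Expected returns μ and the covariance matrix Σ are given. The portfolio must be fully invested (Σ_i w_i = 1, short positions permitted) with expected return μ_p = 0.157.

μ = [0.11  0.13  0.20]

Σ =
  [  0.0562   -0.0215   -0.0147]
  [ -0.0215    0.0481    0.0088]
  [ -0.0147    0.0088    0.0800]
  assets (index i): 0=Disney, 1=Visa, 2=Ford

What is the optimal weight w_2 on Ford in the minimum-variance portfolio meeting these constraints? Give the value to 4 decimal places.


g=Σ⁻¹μ = [4.2630  4.0898  2.8335]
h=Σ⁻¹𝟙 = [34.5636  33.4641  15.1700]
a=μᵀg=1.567304  b=𝟙ᵀg=11.186336  c=𝟙ᵀh=83.197750  D=ac−b²=5.262090
λ₁=(c·0.157−b)/D = (83.197750·0.157−11.186336)/5.262090 = 0.356457
λ₂=(a−b·0.157)/D = (1.567304−11.186336·0.157)/5.262090 = -0.035908
w* = 0.356457·g + -0.035908·h:
  w_0 = 0.356457·4.2630 + -0.035908·34.5636 = 0.2785  (Disney)
  w_1 = 0.356457·4.0898 + -0.035908·33.4641 = 0.2562  (Visa)
  w_2 = 0.356457·2.8335 + -0.035908·15.1700 = 0.4653  (Ford)
Σw_i=1.0000  μᵀw=0.1570
σ²=wᵀΣw=λ₁·μ_p+λ₂ = 0.356457·0.157 + -0.035908 = 0.020056 ≈ 0.0201

0.4653


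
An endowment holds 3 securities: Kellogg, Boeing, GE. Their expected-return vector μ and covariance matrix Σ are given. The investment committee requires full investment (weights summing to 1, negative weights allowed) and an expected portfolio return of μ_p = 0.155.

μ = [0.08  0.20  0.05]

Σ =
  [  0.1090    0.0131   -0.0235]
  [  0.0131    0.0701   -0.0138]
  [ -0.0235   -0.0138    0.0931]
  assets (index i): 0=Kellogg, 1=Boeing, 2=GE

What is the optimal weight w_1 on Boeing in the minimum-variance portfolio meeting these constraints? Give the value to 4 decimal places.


x=Σ⁻¹μ = [0.6225  2.9598  1.1329]
y=Σ⁻¹𝟙 = [10.7184  15.3576  15.7231]
a=μᵀx=0.698396  b=𝟙ᵀx=4.715145  c=𝟙ᵀy=41.799076  D=ac−b²=6.959734
λ₁=(c·0.155−b)/D = (41.799076·0.155−4.715145)/6.959734 = 0.253417
λ₂=(a−b·0.155)/D = (0.698396−4.715145·0.155)/6.959734 = -0.004663
w* = 0.253417·x + -0.004663·y:
  w_0 = 0.253417·0.6225 + -0.004663·10.7184 = 0.1078  (Kellogg)
  w_1 = 0.253417·2.9598 + -0.004663·15.3576 = 0.6784  (Boeing)
  w_2 = 0.253417·1.1329 + -0.004663·15.7231 = 0.2138  (GE)
Σw_i=1.0000  μᵀw=0.1550
σ²=wᵀΣw=λ₁·μ_p+λ₂ = 0.253417·0.155 + -0.004663 = 0.034617 ≈ 0.0346

0.6784


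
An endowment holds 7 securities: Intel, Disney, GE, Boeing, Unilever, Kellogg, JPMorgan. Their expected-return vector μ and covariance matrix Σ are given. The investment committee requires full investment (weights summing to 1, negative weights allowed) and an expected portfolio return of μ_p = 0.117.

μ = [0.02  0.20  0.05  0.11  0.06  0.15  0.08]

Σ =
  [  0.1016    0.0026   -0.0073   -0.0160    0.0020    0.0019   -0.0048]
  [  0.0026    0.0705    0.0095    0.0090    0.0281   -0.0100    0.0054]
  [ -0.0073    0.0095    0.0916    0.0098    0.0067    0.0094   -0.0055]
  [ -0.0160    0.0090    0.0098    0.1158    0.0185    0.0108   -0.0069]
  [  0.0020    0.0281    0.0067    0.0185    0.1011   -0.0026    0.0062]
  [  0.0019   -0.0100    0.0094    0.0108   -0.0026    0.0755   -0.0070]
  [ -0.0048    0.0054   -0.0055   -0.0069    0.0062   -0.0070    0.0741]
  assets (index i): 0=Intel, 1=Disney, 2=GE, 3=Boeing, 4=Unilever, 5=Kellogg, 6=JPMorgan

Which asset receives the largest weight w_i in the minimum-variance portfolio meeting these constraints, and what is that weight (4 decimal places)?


g=Σ⁻¹μ = [0.2397  3.1589  0.0238  0.6499  -0.4210  2.3989  1.1891]
h=Σ⁻¹𝟙 = [11.8516  10.6418  9.1813  7.6835  4.0660  13.7228  15.8406]
a=μᵀg=1.138950  b=𝟙ᵀg=7.239258  c=𝟙ᵀh=72.987470  D=ac−b²=30.722209
λ₁=(c·0.117−b)/D = (72.987470·0.117−7.239258)/30.722209 = 0.042324
λ₂=(a−b·0.117)/D = (1.138950−7.239258·0.117)/30.722209 = 0.009503
w* = 0.042324·g + 0.009503·h:
  w_0 = 0.042324·0.2397 + 0.009503·11.8516 = 0.1228  (Intel)
  w_1 = 0.042324·3.1589 + 0.009503·10.6418 = 0.2348  (Disney)
  w_2 = 0.042324·0.0238 + 0.009503·9.1813 = 0.0883  (GE)
  w_3 = 0.042324·0.6499 + 0.009503·7.6835 = 0.1005  (Boeing)
  w_4 = 0.042324·-0.4210 + 0.009503·4.0660 = 0.0208  (Unilever)
  w_5 = 0.042324·2.3989 + 0.009503·13.7228 = 0.2319  (Kellogg)
  w_6 = 0.042324·1.1891 + 0.009503·15.8406 = 0.2009  (JPMorgan)
Σw_i=1.0000  μᵀw=0.1170
σ²=wᵀΣw=λ₁·μ_p+λ₂ = 0.042324·0.117 + 0.009503 = 0.014455 ≈ 0.0145

Disney (0.2348)


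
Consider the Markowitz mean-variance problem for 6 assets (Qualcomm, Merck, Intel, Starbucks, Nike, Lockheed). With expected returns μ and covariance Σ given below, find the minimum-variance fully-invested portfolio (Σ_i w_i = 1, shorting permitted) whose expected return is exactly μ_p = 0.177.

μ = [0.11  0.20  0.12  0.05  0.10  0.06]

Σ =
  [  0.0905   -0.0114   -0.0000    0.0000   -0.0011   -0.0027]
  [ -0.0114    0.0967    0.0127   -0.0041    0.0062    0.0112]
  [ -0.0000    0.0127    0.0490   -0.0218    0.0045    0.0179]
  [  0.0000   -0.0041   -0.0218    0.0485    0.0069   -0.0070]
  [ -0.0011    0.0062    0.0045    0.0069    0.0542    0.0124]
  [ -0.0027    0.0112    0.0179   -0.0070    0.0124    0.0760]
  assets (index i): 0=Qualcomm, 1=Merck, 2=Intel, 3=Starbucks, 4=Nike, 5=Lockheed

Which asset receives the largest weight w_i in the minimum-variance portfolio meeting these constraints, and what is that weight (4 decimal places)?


Merck (0.5537)

x=Σ⁻¹μ = [1.4650  1.8937  2.9257  2.3295  1.1411  -0.0982]
y=Σ⁻¹𝟙 = [12.3622  7.8765  30.3765  34.6222  9.2788  6.9568]
a=μᵀx=1.115659  b=𝟙ᵀx=9.656723  c=𝟙ᵀy=101.473072  D=ac−b²=19.957031
λ₁=(c·0.177−b)/D = (101.473072·0.177−9.656723)/19.957031 = 0.416094
λ₂=(a−b·0.177)/D = (1.115659−9.656723·0.177)/19.957031 = -0.029743
w* = 0.416094·x + -0.029743·y:
  w_0 = 0.416094·1.4650 + -0.029743·12.3622 = 0.2419  (Qualcomm)
  w_1 = 0.416094·1.8937 + -0.029743·7.8765 = 0.5537  (Merck)
  w_2 = 0.416094·2.9257 + -0.029743·30.3765 = 0.3139  (Intel)
  w_3 = 0.416094·2.3295 + -0.029743·34.6222 = -0.0605  (Starbucks)
  w_4 = 0.416094·1.1411 + -0.029743·9.2788 = 0.1988  (Nike)
  w_5 = 0.416094·-0.0982 + -0.029743·6.9568 = -0.2478  (Lockheed)
Σw_i=1.0000  μᵀw=0.1770
σ²=wᵀΣw=λ₁·μ_p+λ₂ = 0.416094·0.177 + -0.029743 = 0.043906 ≈ 0.0439


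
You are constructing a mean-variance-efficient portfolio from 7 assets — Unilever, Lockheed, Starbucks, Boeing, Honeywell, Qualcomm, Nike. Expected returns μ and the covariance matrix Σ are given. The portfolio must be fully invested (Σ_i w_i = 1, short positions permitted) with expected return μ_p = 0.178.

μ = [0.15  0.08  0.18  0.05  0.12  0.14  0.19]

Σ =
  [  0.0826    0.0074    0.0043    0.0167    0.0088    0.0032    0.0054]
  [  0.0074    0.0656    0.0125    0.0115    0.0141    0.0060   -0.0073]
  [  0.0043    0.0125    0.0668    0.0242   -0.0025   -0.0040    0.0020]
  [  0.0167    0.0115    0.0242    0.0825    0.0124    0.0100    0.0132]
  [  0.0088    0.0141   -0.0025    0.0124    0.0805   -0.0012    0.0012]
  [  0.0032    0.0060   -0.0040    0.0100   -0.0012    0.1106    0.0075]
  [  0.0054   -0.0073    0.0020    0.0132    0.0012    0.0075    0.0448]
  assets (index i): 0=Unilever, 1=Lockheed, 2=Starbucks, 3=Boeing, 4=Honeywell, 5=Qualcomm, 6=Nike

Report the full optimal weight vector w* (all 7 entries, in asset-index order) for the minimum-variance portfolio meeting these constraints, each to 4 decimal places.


g=Σ⁻¹μ = [1.4488  0.8319  3.0842  -1.7726  1.5081  1.1720  4.3500]
h=Σ⁻¹𝟙 = [7.7932  11.6553  12.6653  -0.5836  9.8028  7.3502  21.3947]
a=μᵀg=1.921945  b=𝟙ᵀg=10.622335  c=𝟙ᵀh=70.077877  D=ac−b²=21.851838
λ₁=(c·0.178−b)/D = (70.077877·0.178−10.622335)/21.851838 = 0.084731
λ₂=(a−b·0.178)/D = (1.921945−10.622335·0.178)/21.851838 = 0.001426
w* = 0.084731·g + 0.001426·h:
  w_0 = 0.084731·1.4488 + 0.001426·7.7932 = 0.1339  (Unilever)
  w_1 = 0.084731·0.8319 + 0.001426·11.6553 = 0.0871  (Lockheed)
  w_2 = 0.084731·3.0842 + 0.001426·12.6653 = 0.2794  (Starbucks)
  w_3 = 0.084731·-1.7726 + 0.001426·-0.5836 = -0.1510  (Boeing)
  w_4 = 0.084731·1.5081 + 0.001426·9.8028 = 0.1418  (Honeywell)
  w_5 = 0.084731·1.1720 + 0.001426·7.3502 = 0.1098  (Qualcomm)
  w_6 = 0.084731·4.3500 + 0.001426·21.3947 = 0.3991  (Nike)
Σw_i=1.0000  μᵀw=0.1780
σ²=wᵀΣw=λ₁·μ_p+λ₂ = 0.084731·0.178 + 0.001426 = 0.016509 ≈ 0.0165

0.1339  0.0871  0.2794  -0.1510  0.1418  0.1098  0.3991


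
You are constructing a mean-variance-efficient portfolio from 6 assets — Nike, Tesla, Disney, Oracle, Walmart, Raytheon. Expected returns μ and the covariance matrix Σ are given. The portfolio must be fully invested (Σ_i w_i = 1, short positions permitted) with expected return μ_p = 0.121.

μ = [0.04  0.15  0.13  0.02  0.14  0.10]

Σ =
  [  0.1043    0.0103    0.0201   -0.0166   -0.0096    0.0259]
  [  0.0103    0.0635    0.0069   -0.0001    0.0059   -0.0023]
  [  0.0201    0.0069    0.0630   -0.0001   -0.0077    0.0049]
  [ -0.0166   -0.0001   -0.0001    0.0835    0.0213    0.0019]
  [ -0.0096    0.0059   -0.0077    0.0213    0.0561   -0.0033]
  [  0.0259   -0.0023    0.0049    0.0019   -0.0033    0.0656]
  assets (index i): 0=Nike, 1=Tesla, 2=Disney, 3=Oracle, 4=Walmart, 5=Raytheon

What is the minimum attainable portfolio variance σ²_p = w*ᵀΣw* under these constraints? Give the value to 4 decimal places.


0.0147

x=Σ⁻¹μ = [-0.5267  2.0066  2.2183  -0.6261  2.8423  1.7981]
y=Σ⁻¹𝟙 = [5.3392  12.2911  13.8824  8.4553  16.9142  13.1358]
a=μᵀx=1.133525  b=𝟙ᵀx=7.712613  c=𝟙ᵀy=70.018006  D=ac−b²=19.882788
λ₁=(c·0.121−b)/D = (70.018006·0.121−7.712613)/19.882788 = 0.038202
λ₂=(a−b·0.121)/D = (1.133525−7.712613·0.121)/19.882788 = 0.010074
w* = 0.038202·x + 0.010074·y:
  w_0 = 0.038202·-0.5267 + 0.010074·5.3392 = 0.0337  (Nike)
  w_1 = 0.038202·2.0066 + 0.010074·12.2911 = 0.2005  (Tesla)
  w_2 = 0.038202·2.2183 + 0.010074·13.8824 = 0.2246  (Disney)
  w_3 = 0.038202·-0.6261 + 0.010074·8.4553 = 0.0613  (Oracle)
  w_4 = 0.038202·2.8423 + 0.010074·16.9142 = 0.2790  (Walmart)
  w_5 = 0.038202·1.7981 + 0.010074·13.1358 = 0.2010  (Raytheon)
Σw_i=1.0000  μᵀw=0.1210
σ²=wᵀΣw=λ₁·μ_p+λ₂ = 0.038202·0.121 + 0.010074 = 0.014696 ≈ 0.0147


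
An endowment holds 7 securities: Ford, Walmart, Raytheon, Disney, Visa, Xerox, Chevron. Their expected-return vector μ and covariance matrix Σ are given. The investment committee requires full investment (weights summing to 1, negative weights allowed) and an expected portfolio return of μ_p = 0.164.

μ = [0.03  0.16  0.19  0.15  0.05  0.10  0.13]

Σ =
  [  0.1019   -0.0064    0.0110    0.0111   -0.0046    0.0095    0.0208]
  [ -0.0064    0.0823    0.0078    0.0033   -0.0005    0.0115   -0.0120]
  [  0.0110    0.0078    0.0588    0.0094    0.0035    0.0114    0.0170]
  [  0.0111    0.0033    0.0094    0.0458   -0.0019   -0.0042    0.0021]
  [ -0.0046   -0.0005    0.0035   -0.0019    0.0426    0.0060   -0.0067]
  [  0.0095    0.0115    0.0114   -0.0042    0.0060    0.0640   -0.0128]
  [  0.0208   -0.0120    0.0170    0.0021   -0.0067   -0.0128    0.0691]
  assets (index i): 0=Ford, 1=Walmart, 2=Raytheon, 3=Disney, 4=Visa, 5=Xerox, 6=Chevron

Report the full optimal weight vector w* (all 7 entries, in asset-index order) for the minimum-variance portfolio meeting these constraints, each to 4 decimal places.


g=Σ⁻¹μ = [-0.6707  1.7404  1.5704  3.0843  1.2684  1.6187  2.3282]
h=Σ⁻¹𝟙 = [3.7803  12.3916  0.8583  21.4403  25.8568  15.6740  20.0336]
a=μᵀg=1.547322  b=𝟙ᵀg=10.939794  c=𝟙ᵀh=100.034900  D=ac−b²=35.107088
λ₁=(c·0.164−b)/D = (100.034900·0.164−10.939794)/35.107088 = 0.155693
λ₂=(a−b·0.164)/D = (1.547322−10.939794·0.164)/35.107088 = -0.007030
w* = 0.155693·g + -0.007030·h:
  w_0 = 0.155693·-0.6707 + -0.007030·3.7803 = -0.1310  (Ford)
  w_1 = 0.155693·1.7404 + -0.007030·12.3916 = 0.1839  (Walmart)
  w_2 = 0.155693·1.5704 + -0.007030·0.8583 = 0.2385  (Raytheon)
  w_3 = 0.155693·3.0843 + -0.007030·21.4403 = 0.3295  (Disney)
  w_4 = 0.155693·1.2684 + -0.007030·25.8568 = 0.0157  (Visa)
  w_5 = 0.155693·1.6187 + -0.007030·15.6740 = 0.1418  (Xerox)
  w_6 = 0.155693·2.3282 + -0.007030·20.0336 = 0.2217  (Chevron)
Σw_i=1.0000  μᵀw=0.1640
σ²=wᵀΣw=λ₁·μ_p+λ₂ = 0.155693·0.164 + -0.007030 = 0.018504 ≈ 0.0185

-0.1310  0.1839  0.2385  0.3295  0.0157  0.1418  0.2217


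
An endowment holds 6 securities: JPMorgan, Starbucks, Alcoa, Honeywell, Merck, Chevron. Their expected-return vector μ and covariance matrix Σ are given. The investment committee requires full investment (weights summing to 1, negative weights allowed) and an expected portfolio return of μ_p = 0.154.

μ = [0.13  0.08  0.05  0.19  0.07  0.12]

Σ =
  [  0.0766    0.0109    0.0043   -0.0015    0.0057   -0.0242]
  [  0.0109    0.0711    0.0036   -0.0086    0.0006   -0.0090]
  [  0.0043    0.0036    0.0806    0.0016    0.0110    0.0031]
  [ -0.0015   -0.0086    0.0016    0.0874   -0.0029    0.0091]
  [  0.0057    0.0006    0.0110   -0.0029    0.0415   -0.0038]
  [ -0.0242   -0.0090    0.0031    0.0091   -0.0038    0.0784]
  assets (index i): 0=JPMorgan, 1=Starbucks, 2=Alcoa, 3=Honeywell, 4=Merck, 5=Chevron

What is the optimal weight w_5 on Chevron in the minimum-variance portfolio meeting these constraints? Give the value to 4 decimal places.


0.2627

u=Σ⁻¹μ = [2.1017  1.3196  0.0906  2.1700  1.7042  2.1580]
v=Σ⁻¹𝟙 = [14.9411  15.0149  6.9175  11.8666  22.5197  18.5313]
a=μᵀu=1.173884  b=𝟙ᵀu=9.544204  c=𝟙ᵀv=89.791113  D=ac−b²=14.312517
λ₁=(c·0.154−b)/D = (89.791113·0.154−9.544204)/14.312517 = 0.299292
λ₂=(a−b·0.154)/D = (1.173884−9.544204·0.154)/14.312517 = -0.020676
w* = 0.299292·u + -0.020676·v:
  w_0 = 0.299292·2.1017 + -0.020676·14.9411 = 0.3201  (JPMorgan)
  w_1 = 0.299292·1.3196 + -0.020676·15.0149 = 0.0845  (Starbucks)
  w_2 = 0.299292·0.0906 + -0.020676·6.9175 = -0.1159  (Alcoa)
  w_3 = 0.299292·2.1700 + -0.020676·11.8666 = 0.4041  (Honeywell)
  w_4 = 0.299292·1.7042 + -0.020676·22.5197 = 0.0444  (Merck)
  w_5 = 0.299292·2.1580 + -0.020676·18.5313 = 0.2627  (Chevron)
Σw_i=1.0000  μᵀw=0.1540
σ²=wᵀΣw=λ₁·μ_p+λ₂ = 0.299292·0.154 + -0.020676 = 0.025415 ≈ 0.0254


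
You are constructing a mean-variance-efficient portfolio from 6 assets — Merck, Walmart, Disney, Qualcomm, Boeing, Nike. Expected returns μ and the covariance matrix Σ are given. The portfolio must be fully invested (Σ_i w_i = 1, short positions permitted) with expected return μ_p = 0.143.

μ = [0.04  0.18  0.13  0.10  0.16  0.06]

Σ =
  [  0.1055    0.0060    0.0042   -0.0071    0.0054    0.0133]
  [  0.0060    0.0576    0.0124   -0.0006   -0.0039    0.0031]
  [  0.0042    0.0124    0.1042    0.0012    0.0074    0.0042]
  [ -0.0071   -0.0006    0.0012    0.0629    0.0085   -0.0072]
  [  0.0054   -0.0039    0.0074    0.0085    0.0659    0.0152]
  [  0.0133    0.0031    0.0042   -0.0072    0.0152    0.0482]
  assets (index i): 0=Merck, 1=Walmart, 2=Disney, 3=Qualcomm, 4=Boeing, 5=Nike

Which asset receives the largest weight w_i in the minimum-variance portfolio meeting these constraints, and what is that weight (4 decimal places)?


u=Σ⁻¹μ = [0.0947  3.1106  0.6800  1.3657  2.2468  0.4548]
v=Σ⁻¹𝟙 = [6.9424  15.1821  6.0034  17.5243  8.5933  17.2395]
a=μᵀu=1.175448  b=𝟙ᵀu=7.952649  c=𝟙ᵀv=71.485048  D=ac−b²=20.782355
λ₁=(c·0.143−b)/D = (71.485048·0.143−7.952649)/20.782355 = 0.109213
λ₂=(a−b·0.143)/D = (1.175448−7.952649·0.143)/20.782355 = 0.001839
w* = 0.109213·u + 0.001839·v:
  w_0 = 0.109213·0.0947 + 0.001839·6.9424 = 0.0231  (Merck)
  w_1 = 0.109213·3.1106 + 0.001839·15.1821 = 0.3676  (Walmart)
  w_2 = 0.109213·0.6800 + 0.001839·6.0034 = 0.0853  (Disney)
  w_3 = 0.109213·1.3657 + 0.001839·17.5243 = 0.1814  (Qualcomm)
  w_4 = 0.109213·2.2468 + 0.001839·8.5933 = 0.2612  (Boeing)
  w_5 = 0.109213·0.4548 + 0.001839·17.2395 = 0.0814  (Nike)
Σw_i=1.0000  μᵀw=0.1430
σ²=wᵀΣw=λ₁·μ_p+λ₂ = 0.109213·0.143 + 0.001839 = 0.017457 ≈ 0.0175

Walmart (0.3676)


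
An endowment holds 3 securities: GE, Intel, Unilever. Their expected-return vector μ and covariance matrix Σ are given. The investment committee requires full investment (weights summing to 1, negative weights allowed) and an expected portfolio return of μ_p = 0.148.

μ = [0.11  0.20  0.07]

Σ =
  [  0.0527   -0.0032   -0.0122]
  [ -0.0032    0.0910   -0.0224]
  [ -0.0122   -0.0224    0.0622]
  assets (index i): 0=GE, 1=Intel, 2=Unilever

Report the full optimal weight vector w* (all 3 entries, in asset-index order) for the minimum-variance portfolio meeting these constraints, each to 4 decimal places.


g=Σ⁻¹μ = [2.9096  2.9820  2.7700]
h=Σ⁻¹𝟙 = [26.6203  18.8377  28.0825]
a=μᵀg=1.110347  b=𝟙ᵀg=8.661549  c=𝟙ᵀh=73.540489  D=ac−b²=6.633064
λ₁=(c·0.148−b)/D = (73.540489·0.148−8.661549)/6.633064 = 0.335055
λ₂=(a−b·0.148)/D = (1.110347−8.661549·0.148)/6.633064 = -0.025865
w* = 0.335055·g + -0.025865·h:
  w_0 = 0.335055·2.9096 + -0.025865·26.6203 = 0.2864  (GE)
  w_1 = 0.335055·2.9820 + -0.025865·18.8377 = 0.5119  (Intel)
  w_2 = 0.335055·2.7700 + -0.025865·28.0825 = 0.2018  (Unilever)
Σw_i=1.0000  μᵀw=0.1480
σ²=wᵀΣw=λ₁·μ_p+λ₂ = 0.335055·0.148 + -0.025865 = 0.023724 ≈ 0.0237

0.2864  0.5119  0.2018


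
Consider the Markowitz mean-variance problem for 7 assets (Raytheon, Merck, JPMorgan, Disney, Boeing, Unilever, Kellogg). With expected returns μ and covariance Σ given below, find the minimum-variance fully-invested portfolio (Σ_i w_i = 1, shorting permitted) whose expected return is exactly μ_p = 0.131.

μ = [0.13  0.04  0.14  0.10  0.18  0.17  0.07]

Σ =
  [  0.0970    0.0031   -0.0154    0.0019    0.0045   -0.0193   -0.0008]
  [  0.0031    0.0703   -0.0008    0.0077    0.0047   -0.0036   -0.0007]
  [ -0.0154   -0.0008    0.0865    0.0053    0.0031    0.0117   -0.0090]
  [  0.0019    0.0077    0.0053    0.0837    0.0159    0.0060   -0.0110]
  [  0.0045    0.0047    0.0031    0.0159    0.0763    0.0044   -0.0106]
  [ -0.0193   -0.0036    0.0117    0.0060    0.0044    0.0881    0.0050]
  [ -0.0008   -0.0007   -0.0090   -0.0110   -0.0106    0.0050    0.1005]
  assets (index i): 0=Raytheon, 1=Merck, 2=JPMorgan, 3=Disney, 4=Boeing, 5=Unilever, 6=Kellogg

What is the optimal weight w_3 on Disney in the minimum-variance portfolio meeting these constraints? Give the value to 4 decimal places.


u=Σ⁻¹μ = [1.8809  0.4093  1.6944  0.6159  2.0611  1.9286  1.0549]
v=Σ⁻¹𝟙 = [13.6774  12.8516  13.0194  8.5368  10.3217  11.3213  12.7743]
a=μᵀu=1.332414  b=𝟙ᵀu=9.645265  c=𝟙ᵀv=82.502629  D=ac−b²=16.896479
λ₁=(c·0.131−b)/D = (82.502629·0.131−9.645265)/16.896479 = 0.068806
λ₂=(a−b·0.131)/D = (1.332414−9.645265·0.131)/16.896479 = 0.004077
w* = 0.068806·u + 0.004077·v:
  w_0 = 0.068806·1.8809 + 0.004077·13.6774 = 0.1852  (Raytheon)
  w_1 = 0.068806·0.4093 + 0.004077·12.8516 = 0.0806  (Merck)
  w_2 = 0.068806·1.6944 + 0.004077·13.0194 = 0.1697  (JPMorgan)
  w_3 = 0.068806·0.6159 + 0.004077·8.5368 = 0.0772  (Disney)
  w_4 = 0.068806·2.0611 + 0.004077·10.3217 = 0.1839  (Boeing)
  w_5 = 0.068806·1.9286 + 0.004077·11.3213 = 0.1789  (Unilever)
  w_6 = 0.068806·1.0549 + 0.004077·12.7743 = 0.1247  (Kellogg)
Σw_i=1.0000  μᵀw=0.1310
σ²=wᵀΣw=λ₁·μ_p+λ₂ = 0.068806·0.131 + 0.004077 = 0.013090 ≈ 0.0131

0.0772


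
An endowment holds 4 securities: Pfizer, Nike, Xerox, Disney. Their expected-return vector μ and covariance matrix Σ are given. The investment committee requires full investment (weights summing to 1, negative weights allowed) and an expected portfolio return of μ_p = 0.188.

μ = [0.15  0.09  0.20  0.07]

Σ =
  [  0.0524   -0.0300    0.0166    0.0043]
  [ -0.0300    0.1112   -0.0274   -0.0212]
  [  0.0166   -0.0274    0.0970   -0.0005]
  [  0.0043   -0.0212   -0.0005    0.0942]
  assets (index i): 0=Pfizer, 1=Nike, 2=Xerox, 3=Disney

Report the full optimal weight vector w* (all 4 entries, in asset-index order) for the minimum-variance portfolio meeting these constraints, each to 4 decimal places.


g=Σ⁻¹μ = [3.5184  2.5160  2.1764  1.1603]
h=Σ⁻¹𝟙 = [26.6248  21.8772  12.0068  14.3876]
a=μᵀg=1.270709  b=𝟙ᵀg=9.371153  c=𝟙ᵀh=74.896374  D=ac−b²=7.352997
λ₁=(c·0.188−b)/D = (74.896374·0.188−9.371153)/7.352997 = 0.640469
λ₂=(a−b·0.188)/D = (1.270709−9.371153·0.188)/7.352997 = -0.066785
w* = 0.640469·g + -0.066785·h:
  w_0 = 0.640469·3.5184 + -0.066785·26.6248 = 0.4753  (Pfizer)
  w_1 = 0.640469·2.5160 + -0.066785·21.8772 = 0.1504  (Nike)
  w_2 = 0.640469·2.1764 + -0.066785·12.0068 = 0.5921  (Xerox)
  w_3 = 0.640469·1.1603 + -0.066785·14.3876 = -0.2177  (Disney)
Σw_i=1.0000  μᵀw=0.1880
σ²=wᵀΣw=λ₁·μ_p+λ₂ = 0.640469·0.188 + -0.066785 = 0.053623 ≈ 0.0536

0.4753  0.1504  0.5921  -0.2177


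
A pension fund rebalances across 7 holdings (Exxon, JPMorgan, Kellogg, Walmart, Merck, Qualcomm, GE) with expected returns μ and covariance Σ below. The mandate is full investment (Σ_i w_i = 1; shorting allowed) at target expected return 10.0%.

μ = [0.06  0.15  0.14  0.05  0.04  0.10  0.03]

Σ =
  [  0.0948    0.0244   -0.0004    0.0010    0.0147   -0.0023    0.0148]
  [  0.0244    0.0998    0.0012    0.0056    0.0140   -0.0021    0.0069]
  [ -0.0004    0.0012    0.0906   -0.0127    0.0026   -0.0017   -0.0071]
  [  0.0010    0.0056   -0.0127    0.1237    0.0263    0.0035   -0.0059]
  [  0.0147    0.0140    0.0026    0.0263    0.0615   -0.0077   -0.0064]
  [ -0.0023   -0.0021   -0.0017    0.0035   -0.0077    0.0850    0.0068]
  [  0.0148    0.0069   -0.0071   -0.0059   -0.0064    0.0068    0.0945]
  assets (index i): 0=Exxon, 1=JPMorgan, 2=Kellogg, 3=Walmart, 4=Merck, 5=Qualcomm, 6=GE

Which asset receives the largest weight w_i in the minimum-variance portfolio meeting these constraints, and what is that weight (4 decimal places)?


x=Σ⁻¹μ = [0.2387  1.3803  1.6271  0.4412  0.2021  1.2294  0.2543]
y=Σ⁻¹𝟙 = [5.6723  5.8323  12.5847  6.4732  12.9286  12.3704  10.6029]
a=μᵀx=0.609860  b=𝟙ᵀx=5.372969  c=𝟙ᵀy=66.464377  D=ac−b²=11.665182
λ₁=(c·0.100−b)/D = (66.464377·0.100−5.372969)/11.665182 = 0.109168
λ₂=(a−b·0.100)/D = (0.609860−5.372969·0.100)/11.665182 = 0.006221
w* = 0.109168·x + 0.006221·y:
  w_0 = 0.109168·0.2387 + 0.006221·5.6723 = 0.0613  (Exxon)
  w_1 = 0.109168·1.3803 + 0.006221·5.8323 = 0.1870  (JPMorgan)
  w_2 = 0.109168·1.6271 + 0.006221·12.5847 = 0.2559  (Kellogg)
  w_3 = 0.109168·0.4412 + 0.006221·6.4732 = 0.0884  (Walmart)
  w_4 = 0.109168·0.2021 + 0.006221·12.9286 = 0.1025  (Merck)
  w_5 = 0.109168·1.2294 + 0.006221·12.3704 = 0.2112  (Qualcomm)
  w_6 = 0.109168·0.2543 + 0.006221·10.6029 = 0.0937  (GE)
Σw_i=1.0000  μᵀw=0.1000
σ²=wᵀΣw=λ₁·μ_p+λ₂ = 0.109168·0.100 + 0.006221 = 0.017137 ≈ 0.0171

Kellogg (0.2559)


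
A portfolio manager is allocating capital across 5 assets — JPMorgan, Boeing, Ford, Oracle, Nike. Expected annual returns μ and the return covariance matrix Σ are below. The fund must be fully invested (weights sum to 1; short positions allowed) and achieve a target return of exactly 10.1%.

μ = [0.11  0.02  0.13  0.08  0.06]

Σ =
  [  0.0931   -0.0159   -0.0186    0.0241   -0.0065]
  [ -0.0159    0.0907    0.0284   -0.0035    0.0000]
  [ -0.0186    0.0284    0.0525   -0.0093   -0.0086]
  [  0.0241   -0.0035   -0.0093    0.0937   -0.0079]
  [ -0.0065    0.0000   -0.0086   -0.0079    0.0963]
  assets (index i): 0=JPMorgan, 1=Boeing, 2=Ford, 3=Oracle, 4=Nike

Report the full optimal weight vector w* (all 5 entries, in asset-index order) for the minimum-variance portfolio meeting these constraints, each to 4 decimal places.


g=Σ⁻¹μ = [1.6792  -0.6260  3.7505  0.8671  1.1425]
h=Σ⁻¹𝟙 = [15.0860  6.1451  25.3587  10.7654  14.5503]
a=μᵀg=0.797673  b=𝟙ᵀg=6.813237  c=𝟙ᵀh=71.905440  D=ac−b²=10.936789
λ₁=(c·0.101−b)/D = (71.905440·0.101−6.813237)/10.936789 = 0.041073
λ₂=(a−b·0.101)/D = (0.797673−6.813237·0.101)/10.936789 = 0.010015
w* = 0.041073·g + 0.010015·h:
  w_0 = 0.041073·1.6792 + 0.010015·15.0860 = 0.2201  (JPMorgan)
  w_1 = 0.041073·-0.6260 + 0.010015·6.1451 = 0.0358  (Boeing)
  w_2 = 0.041073·3.7505 + 0.010015·25.3587 = 0.4080  (Ford)
  w_3 = 0.041073·0.8671 + 0.010015·10.7654 = 0.1434  (Oracle)
  w_4 = 0.041073·1.1425 + 0.010015·14.5503 = 0.1927  (Nike)
Σw_i=1.0000  μᵀw=0.1010
σ²=wᵀΣw=λ₁·μ_p+λ₂ = 0.041073·0.101 + 0.010015 = 0.014164 ≈ 0.0142

0.2201  0.0358  0.4080  0.1434  0.1927


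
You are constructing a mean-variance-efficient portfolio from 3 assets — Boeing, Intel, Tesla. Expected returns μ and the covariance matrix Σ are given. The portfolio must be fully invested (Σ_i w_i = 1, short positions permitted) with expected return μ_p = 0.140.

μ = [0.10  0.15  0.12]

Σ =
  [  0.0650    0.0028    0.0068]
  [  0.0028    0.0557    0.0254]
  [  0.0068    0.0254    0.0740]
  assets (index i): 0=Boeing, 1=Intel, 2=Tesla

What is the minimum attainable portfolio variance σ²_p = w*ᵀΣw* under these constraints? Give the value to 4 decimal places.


0.0388

g=Σ⁻¹μ = [1.3654  2.3025  0.7058]
h=Σ⁻¹𝟙 = [14.0063  13.8401  7.4759]
a=μᵀg=0.566617  b=𝟙ᵀg=4.373759  c=𝟙ᵀh=35.322357  D=ac−b²=0.884478
λ₁=(c·0.140−b)/D = (35.322357·0.140−4.373759)/0.884478 = 0.645998
λ₂=(a−b·0.140)/D = (0.566617−4.373759·0.140)/0.884478 = -0.051679
w* = 0.645998·g + -0.051679·h:
  w_0 = 0.645998·1.3654 + -0.051679·14.0063 = 0.1582  (Boeing)
  w_1 = 0.645998·2.3025 + -0.051679·13.8401 = 0.7722  (Intel)
  w_2 = 0.645998·0.7058 + -0.051679·7.4759 = 0.0696  (Tesla)
Σw_i=1.0000  μᵀw=0.1400
σ²=wᵀΣw=λ₁·μ_p+λ₂ = 0.645998·0.140 + -0.051679 = 0.038760 ≈ 0.0388


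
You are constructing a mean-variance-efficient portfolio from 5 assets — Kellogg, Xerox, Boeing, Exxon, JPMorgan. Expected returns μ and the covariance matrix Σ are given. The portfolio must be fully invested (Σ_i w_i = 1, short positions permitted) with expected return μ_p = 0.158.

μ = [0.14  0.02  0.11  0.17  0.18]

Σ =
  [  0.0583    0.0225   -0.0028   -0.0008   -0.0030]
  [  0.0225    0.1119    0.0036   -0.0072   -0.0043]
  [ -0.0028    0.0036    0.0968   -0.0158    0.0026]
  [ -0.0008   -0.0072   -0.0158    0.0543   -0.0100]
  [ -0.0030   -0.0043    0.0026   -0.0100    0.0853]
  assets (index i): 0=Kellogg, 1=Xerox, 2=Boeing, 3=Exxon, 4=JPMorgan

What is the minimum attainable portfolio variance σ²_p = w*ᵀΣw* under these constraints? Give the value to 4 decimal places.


u=Σ⁻¹μ = [2.7028  -0.0532  1.8281  4.1811  2.6370]
v=Σ⁻¹𝟙 = [16.0925  7.5430  14.4593  26.6891  15.3577]
a=μᵀu=1.763871  b=𝟙ᵀu=11.295860  c=𝟙ᵀv=80.141596  D=ac−b²=13.762990
λ₁=(c·0.158−b)/D = (80.141596·0.158−11.295860)/13.762990 = 0.099289
λ₂=(a−b·0.158)/D = (1.763871−11.295860·0.158)/13.762990 = -0.001517
w* = 0.099289·u + -0.001517·v:
  w_0 = 0.099289·2.7028 + -0.001517·16.0925 = 0.2439  (Kellogg)
  w_1 = 0.099289·-0.0532 + -0.001517·7.5430 = -0.0167  (Xerox)
  w_2 = 0.099289·1.8281 + -0.001517·14.4593 = 0.1596  (Boeing)
  w_3 = 0.099289·4.1811 + -0.001517·26.6891 = 0.3747  (Exxon)
  w_4 = 0.099289·2.6370 + -0.001517·15.3577 = 0.2385  (JPMorgan)
Σw_i=1.0000  μᵀw=0.1580
σ²=wᵀΣw=λ₁·μ_p+λ₂ = 0.099289·0.158 + -0.001517 = 0.014171 ≈ 0.0142

0.0142


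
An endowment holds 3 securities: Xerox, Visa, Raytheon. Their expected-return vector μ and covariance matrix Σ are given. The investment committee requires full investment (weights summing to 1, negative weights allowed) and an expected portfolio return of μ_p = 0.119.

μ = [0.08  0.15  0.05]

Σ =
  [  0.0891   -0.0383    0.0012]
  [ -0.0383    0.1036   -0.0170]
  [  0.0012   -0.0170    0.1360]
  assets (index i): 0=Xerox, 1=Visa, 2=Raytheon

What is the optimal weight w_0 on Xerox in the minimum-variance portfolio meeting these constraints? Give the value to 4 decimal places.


0.3751

p=Σ⁻¹μ = [1.8503  2.2354  0.6307]
q=Σ⁻¹𝟙 = [18.9189  18.1991  9.4609]
a=μᵀp=0.514870  b=𝟙ᵀp=4.716424  c=𝟙ᵀq=46.578911  D=ac−b²=1.737424
λ₁=(c·0.119−b)/D = (46.578911·0.119−4.716424)/1.737424 = 0.475685
λ₂=(a−b·0.119)/D = (0.514870−4.716424·0.119)/1.737424 = -0.026697
w* = 0.475685·p + -0.026697·q:
  w_0 = 0.475685·1.8503 + -0.026697·18.9189 = 0.3751  (Xerox)
  w_1 = 0.475685·2.2354 + -0.026697·18.1991 = 0.5775  (Visa)
  w_2 = 0.475685·0.6307 + -0.026697·9.4609 = 0.0475  (Raytheon)
Σw_i=1.0000  μᵀw=0.1190
σ²=wᵀΣw=λ₁·μ_p+λ₂ = 0.475685·0.119 + -0.026697 = 0.029909 ≈ 0.0299
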